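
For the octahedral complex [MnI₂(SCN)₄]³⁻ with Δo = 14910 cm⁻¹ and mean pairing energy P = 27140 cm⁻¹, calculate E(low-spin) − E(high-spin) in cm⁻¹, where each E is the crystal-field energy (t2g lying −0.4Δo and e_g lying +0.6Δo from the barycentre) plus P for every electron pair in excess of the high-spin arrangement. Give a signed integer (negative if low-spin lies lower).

12230

Ligand charges: 2×(-1) from I⁻ and 4×(-1) from SCN⁻ sum to -6; with overall charge -3, Mn is +3.
Mn³⁺: group 7, so d-count = 7 − 3 = 4.
In the high-spin limit (t2g^3 e_g^1) the orbital term is -0.6Δo = -8946 cm⁻¹, with no excess pairing.
Low-spin t2g^4 e_g^0 gives -1.6Δo = -23856 cm⁻¹, but forming 1 extra pair costs 1P = 27140 cm⁻¹, so E(LS) = -23856 + 27140 = 3284 cm⁻¹.
E(LS) − E(HS) = 3284 − (-8946) = 12230 cm⁻¹.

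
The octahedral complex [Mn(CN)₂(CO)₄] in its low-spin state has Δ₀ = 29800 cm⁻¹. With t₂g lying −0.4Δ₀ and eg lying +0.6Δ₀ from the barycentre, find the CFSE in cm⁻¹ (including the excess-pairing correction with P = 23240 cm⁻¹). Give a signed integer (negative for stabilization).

Ligand charges: 2×(-1) from CN⁻ and 4×(+0) from CO sum to -2; with overall charge +0, Mn is +2.
Group 7 minus oxidation state +2 gives a d⁵ configuration for Mn²⁺.
Configuration: t₂g⁵ eg⁰.
Orbital CFSE = 5(-0.4) + 0(0.6) = -2.0Δ₀ = -2.0 × 29800 = -59600 cm⁻¹.
Pairing penalty: 2 pairs vs 0 in the high-spin reference → 2 extra × P = 46480 cm⁻¹.
Overall CFSE = -59600 + 46480 = -13120 cm⁻¹.

-13120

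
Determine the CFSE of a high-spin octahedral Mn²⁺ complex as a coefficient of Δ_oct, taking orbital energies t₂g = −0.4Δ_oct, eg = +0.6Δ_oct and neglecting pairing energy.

Group 7 minus oxidation state +2 gives a d⁵ configuration for Mn²⁺.
Configuration: t₂g³ eg².
CFSE = 3(-0.4Δ_oct) + 2(0.6Δ_oct) = -1.2Δ_oct + 1.2Δ_oct = 0.0Δ_oct.

0.0 Δ_oct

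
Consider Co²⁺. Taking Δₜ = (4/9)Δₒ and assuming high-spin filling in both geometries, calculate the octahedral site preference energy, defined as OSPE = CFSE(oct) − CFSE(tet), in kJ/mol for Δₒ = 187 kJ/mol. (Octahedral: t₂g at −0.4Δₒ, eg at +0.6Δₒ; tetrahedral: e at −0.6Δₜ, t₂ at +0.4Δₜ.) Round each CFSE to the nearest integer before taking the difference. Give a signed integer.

-50

Co²⁺: group 9, so d-count = 9 − 2 = 7.
In an octahedral site d⁷ (HS) is t₂g⁵ eg², giving CFSE(oct) = -0.8Δₒ = -150 kJ/mol.
Tetrahedral e⁴ t₂³ gives -1.2Δₜ = -1.2 × (4/9) × 187 = -100 kJ/mol.
OSPE = CFSE(oct) − CFSE(tet) = -150 − (-100) = -50 kJ/mol.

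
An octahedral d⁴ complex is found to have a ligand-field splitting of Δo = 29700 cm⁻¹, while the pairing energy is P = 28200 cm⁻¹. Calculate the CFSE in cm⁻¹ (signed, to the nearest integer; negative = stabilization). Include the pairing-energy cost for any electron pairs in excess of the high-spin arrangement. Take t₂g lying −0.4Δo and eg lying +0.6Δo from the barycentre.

Here Δo > P (29700 > 28200), so the low-spin state is favoured.
Filling d⁴ accordingly: t₂g⁴ eg⁰.
Orbital CFSE = -1.6Δo = -1.6 × 29700 = -47520 cm⁻¹.
Excess pairs vs high-spin: 1 − 0 = 1; pairing cost = +28200 cm⁻¹.
Net CFSE = -47520 + 28200 = -19320 cm⁻¹.

-19320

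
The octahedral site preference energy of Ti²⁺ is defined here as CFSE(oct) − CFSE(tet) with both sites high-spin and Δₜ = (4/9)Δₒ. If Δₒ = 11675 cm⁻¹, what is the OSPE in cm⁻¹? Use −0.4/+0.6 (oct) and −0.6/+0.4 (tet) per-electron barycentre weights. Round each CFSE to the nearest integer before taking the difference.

-3113

Group 4 minus oxidation state +2 gives a d² configuration for Ti²⁺.
Octahedral high-spin t2g^2 e_g^0: CFSE = -0.8 × 11675 = -9340 cm⁻¹.
In a tetrahedral site the filling is e^2 t2^0: CFSE(tet) = -1.2Δₜ = -1.2 × (4/9)(11675) = -6227 cm⁻¹.
Subtracting, OSPE = -9340 − (-6227) = -3113 cm⁻¹.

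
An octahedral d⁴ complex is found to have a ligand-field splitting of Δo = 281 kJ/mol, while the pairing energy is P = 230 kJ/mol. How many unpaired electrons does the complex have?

Since Δo = 281 kJ/mol > P = 230 kJ/mol, the complex adopts the low-spin configuration.
Filling d⁴ accordingly: t2g^4 e_g^0.
Unpaired electrons: 2.

2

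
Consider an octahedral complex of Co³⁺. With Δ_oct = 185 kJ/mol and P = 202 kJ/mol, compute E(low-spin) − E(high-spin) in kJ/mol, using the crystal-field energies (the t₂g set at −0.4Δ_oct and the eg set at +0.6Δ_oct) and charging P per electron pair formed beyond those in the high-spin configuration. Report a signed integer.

34

Co is in group 9, so Co³⁺ is d⁶ (9 − 3 = 6).
High-spin: t₂g⁴ eg², CFSE = -0.4Δ_oct = -74 kJ/mol.
Low-spin t₂g⁶ eg⁰ gives -2.4Δ_oct = -444 kJ/mol, but forming 2 extra pairs costs 2P = 404 kJ/mol, so E(LS) = -444 + 404 = -40 kJ/mol.
E(LS) − E(HS) = -40 − (-74) = 34 kJ/mol.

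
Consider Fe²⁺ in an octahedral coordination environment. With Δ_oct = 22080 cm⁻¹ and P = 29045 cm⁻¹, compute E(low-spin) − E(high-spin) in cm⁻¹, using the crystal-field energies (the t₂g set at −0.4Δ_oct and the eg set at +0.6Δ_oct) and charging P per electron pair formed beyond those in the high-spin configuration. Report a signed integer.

Group 8 minus oxidation state +2 gives a d⁶ configuration for Fe²⁺.
High-spin d⁶ fills as t₂g⁴ eg² with CFSE 4(−0.4) + 2(+0.6) = -0.4Δ_oct = -8832 cm⁻¹.
Low-spin t₂g⁶ eg⁰ gives -2.4Δ_oct = -52992 cm⁻¹, but forming 2 extra pairs costs 2P = 58090 cm⁻¹, so E(LS) = -52992 + 58090 = 5098 cm⁻¹.
E(LS) − E(HS) = 5098 − (-8832) = 13930 cm⁻¹.

13930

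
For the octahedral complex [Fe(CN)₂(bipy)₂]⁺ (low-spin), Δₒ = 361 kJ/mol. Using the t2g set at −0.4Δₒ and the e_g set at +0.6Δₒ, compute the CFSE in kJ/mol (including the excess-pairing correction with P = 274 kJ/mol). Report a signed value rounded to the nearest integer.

-174

Ligand charges: 2×(-1) from CN⁻ and 2×(+0) from bipy sum to -2; with overall charge +1, Fe is +3.
Fe³⁺: group 8, so d-count = 8 − 3 = 5.
Electron filling gives t2g^5 e_g^0.
Orbital CFSE = 5(-0.4) + 0(0.6) = -2.0Δₒ = -2.0 × 361 = -722 kJ/mol.
Relative to high-spin t2g^3 e_g^2 (0 paired), the low-spin configuration has 2 additional pairs, contributing +2 × 274 = +548 kJ/mol.
Overall CFSE = -722 + 548 = -174 kJ/mol.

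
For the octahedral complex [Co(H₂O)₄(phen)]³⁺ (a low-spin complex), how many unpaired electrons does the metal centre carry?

Ligand charges: 4×(+0) from H₂O and 1×(+0) from phen sum to +0; with overall charge +3, Co is +3.
Co sits in group 9; removing 3 electrons leaves Co³⁺ with 9 − 3 = 6 d electrons.
Configuration: t₂g⁶ eg⁰, giving 0 unpaired electrons.

0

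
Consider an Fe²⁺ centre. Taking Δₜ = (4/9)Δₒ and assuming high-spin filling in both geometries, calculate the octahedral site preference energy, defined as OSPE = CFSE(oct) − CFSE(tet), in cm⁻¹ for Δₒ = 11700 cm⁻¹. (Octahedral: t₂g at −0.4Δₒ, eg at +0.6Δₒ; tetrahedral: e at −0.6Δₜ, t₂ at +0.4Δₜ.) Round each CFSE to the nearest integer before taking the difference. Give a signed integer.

Fe²⁺: group 8, so d-count = 8 − 2 = 6.
Octahedral (high-spin): t2g^4 e_g^2, CFSE = 4(−0.4) + 2(+0.6) = -0.4Δₒ = -0.4 × 11700 = -4680 cm⁻¹.
Tetrahedral e^3 t2^3 gives -0.6Δₜ = -0.6 × (4/9) × 11700 = -3120 cm⁻¹.
OSPE = CFSE(oct) − CFSE(tet) = -4680 − (-3120) = -1560 cm⁻¹.

-1560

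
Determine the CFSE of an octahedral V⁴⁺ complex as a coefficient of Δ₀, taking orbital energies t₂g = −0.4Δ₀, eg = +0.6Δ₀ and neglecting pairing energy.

V⁴⁺: group 5, so d-count = 5 − 4 = 1.
Configuration: t₂g¹ eg⁰.
CFSE = 1(-0.4Δ₀) + 0(0.6Δ₀) = -0.4Δ₀ + 0.0Δ₀ = -0.4Δ₀.

-0.4 Δ₀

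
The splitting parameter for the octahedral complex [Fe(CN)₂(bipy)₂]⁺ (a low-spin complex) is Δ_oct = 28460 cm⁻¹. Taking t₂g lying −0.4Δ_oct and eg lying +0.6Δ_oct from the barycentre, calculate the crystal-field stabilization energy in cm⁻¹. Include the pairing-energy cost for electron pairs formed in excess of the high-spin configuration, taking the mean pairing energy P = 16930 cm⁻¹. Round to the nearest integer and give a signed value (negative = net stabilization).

-23060

Ligand charges: 2×(-1) from CN⁻ and 2×(+0) from bipy sum to -2; with overall charge +1, Fe is +3.
Fe³⁺: group 8, so d-count = 8 − 3 = 5.
Electron filling gives t₂g⁵ eg⁰.
Orbital CFSE = 5(-0.4) + 0(0.6) = -2.0Δ_oct = -2.0 × 28460 = -56920 cm⁻¹.
Relative to high-spin t₂g³ eg² (0 paired), the low-spin configuration has 2 additional pairs, contributing +2 × 16930 = +33860 cm⁻¹.
Overall CFSE = -56920 + 33860 = -23060 cm⁻¹.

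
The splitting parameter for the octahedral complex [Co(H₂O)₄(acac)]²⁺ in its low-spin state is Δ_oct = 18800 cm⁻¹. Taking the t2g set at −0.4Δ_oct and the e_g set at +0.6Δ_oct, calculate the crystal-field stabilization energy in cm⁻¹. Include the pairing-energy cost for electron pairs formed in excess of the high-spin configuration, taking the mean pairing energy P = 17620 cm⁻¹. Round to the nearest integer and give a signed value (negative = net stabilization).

-9880

Ligand charges: 4×(+0) from H₂O and 1×(-1) from acac⁻ sum to -1; with overall charge +2, Co is +3.
Group 9 minus oxidation state +3 gives a d⁶ configuration for Co³⁺.
Electron filling gives t2g^6 e_g^0.
CFSE(orbital) = 6×(-0.4Δ_oct) + 0×(0.6Δ_oct) = -2.4Δ_oct; with Δ_oct = 18800 cm⁻¹ that is -45120 cm⁻¹.
High-spin d⁶ would be t2g^4 e_g^2 with 1 pair; low-spin has 3, so 2 excess pairs cost +2P = +35240 cm⁻¹.
Overall CFSE = -45120 + 35240 = -9880 cm⁻¹.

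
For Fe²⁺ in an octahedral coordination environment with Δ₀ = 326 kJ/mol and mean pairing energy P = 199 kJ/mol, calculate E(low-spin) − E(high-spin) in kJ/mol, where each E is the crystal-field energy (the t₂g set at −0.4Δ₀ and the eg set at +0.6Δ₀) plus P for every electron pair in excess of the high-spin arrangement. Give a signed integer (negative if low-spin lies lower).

Fe sits in group 8; removing 2 electrons leaves Fe²⁺ with 8 − 2 = 6 d electrons.
High-spin d⁶ fills as t₂g⁴ eg² with CFSE 4(−0.4) + 2(+0.6) = -0.4Δ₀ = -130 kJ/mol.
For low-spin the configuration is t₂g⁶ eg⁰: orbital energy -2.4 × 326 = -782 kJ/mol, and 2 additional pairs relative to high-spin add 398 kJ/mol, giving -384 kJ/mol.
The difference is -384 − (-130) = -254 kJ/mol, so low-spin lies lower.

-254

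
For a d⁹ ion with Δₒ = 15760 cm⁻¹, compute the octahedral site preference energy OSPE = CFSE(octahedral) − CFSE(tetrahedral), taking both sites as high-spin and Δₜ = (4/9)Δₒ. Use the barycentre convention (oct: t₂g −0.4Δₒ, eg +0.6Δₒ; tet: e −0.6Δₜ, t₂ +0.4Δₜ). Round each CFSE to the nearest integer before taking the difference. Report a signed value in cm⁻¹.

Octahedral high-spin t2g^6 e_g^3: CFSE = -0.6 × 15760 = -9456 cm⁻¹.
Tetrahedral: e^4 t2^5, CFSE = 4(−0.6) + 5(+0.4) = -0.4Δₜ = -0.4 × (4/9) × 15760 = -2802 cm⁻¹.
Subtracting, OSPE = -9456 − (-2802) = -6654 cm⁻¹.

-6654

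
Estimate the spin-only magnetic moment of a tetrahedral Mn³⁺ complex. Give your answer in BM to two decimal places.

4.90 BM

Mn is in group 7, so Mn³⁺ is d⁴ (7 − 3 = 4).
Tetrahedral fields are weak (Δₜ ≈ 4/9 Δₒ), so electrons fill high-spin.
Configuration: e^2 t2^2 → 4 unpaired electrons.
μ(spin-only) = √[4(4+2)] = √24 ≈ 4.90 BM.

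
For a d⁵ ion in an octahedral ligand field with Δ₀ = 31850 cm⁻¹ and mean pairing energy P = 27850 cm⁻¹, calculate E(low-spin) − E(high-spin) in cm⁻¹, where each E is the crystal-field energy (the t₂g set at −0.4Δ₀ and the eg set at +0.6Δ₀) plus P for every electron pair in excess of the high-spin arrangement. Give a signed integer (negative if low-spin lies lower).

-8000

High-spin: t₂g³ eg², CFSE = 0.0Δ₀ = 0 cm⁻¹.
Low-spin t₂g⁵ eg⁰ gives -2.0Δ₀ = -63700 cm⁻¹, but forming 2 extra pairs costs 2P = 55700 cm⁻¹, so E(LS) = -63700 + 55700 = -8000 cm⁻¹.
Thus E(LS) − E(HS) = -8000 cm⁻¹.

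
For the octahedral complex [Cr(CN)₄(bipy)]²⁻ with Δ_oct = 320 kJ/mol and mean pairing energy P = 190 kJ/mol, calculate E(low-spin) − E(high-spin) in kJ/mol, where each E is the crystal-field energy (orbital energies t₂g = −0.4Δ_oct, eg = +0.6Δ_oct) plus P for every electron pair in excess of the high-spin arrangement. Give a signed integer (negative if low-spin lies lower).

Ligand charges: 4×(-1) from CN⁻ and 1×(+0) from bipy sum to -4; with overall charge -2, Cr is +2.
Cr sits in group 6; removing 2 electrons leaves Cr²⁺ with 6 − 2 = 4 d electrons.
High-spin d⁴ fills as t₂g³ eg¹ with CFSE 3(−0.4) + 1(+0.6) = -0.6Δ_oct = -192 kJ/mol.
Low-spin: t₂g⁴ eg⁰, orbital CFSE = -1.6Δ_oct = -512 kJ/mol; plus 1 excess pair × P = +190 kJ/mol; total -322 kJ/mol.
Thus E(LS) − E(HS) = -130 kJ/mol.

-130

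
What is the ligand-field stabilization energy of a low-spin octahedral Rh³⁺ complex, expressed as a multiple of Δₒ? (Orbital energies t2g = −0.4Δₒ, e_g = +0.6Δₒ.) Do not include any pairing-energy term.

-2.4 Δₒ

Group 9 minus oxidation state +3 gives a d⁶ configuration for Rh³⁺.
Configuration: t2g^6 e_g^0.
CFSE = 6(-0.4Δₒ) + 0(0.6Δₒ) = -2.4Δₒ + 0.0Δₒ = -2.4Δₒ.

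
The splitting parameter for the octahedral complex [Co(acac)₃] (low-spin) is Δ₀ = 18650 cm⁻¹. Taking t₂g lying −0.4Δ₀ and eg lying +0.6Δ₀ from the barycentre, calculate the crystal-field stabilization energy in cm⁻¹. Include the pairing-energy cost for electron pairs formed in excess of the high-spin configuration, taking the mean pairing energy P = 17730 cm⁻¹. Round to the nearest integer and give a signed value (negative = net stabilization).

-9300

Each acac⁻ contributes -1; 3 × (-1) = -3. With overall charge +0, Co is in the +3 oxidation state.
Co sits in group 9; removing 3 electrons leaves Co³⁺ with 9 − 3 = 6 d electrons.
Configuration: t₂g⁶ eg⁰.
The orbital stabilization is -2.4Δ₀ = -2.4 × 18650 = -44760 cm⁻¹.
High-spin d⁶ would be t₂g⁴ eg² with 1 pair; low-spin has 3, so 2 excess pairs cost +2P = +35460 cm⁻¹.
Overall CFSE = -44760 + 35460 = -9300 cm⁻¹.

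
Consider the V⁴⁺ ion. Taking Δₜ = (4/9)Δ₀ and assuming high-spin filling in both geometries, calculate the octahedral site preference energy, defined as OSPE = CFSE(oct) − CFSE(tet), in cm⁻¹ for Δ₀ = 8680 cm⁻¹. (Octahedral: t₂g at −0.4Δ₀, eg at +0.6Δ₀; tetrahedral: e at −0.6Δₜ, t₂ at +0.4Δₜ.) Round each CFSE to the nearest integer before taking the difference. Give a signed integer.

V is in group 5, so V⁴⁺ is d¹ (5 − 4 = 1).
Octahedral (high-spin): t₂g¹ eg⁰, CFSE = 1(−0.4) + 0(+0.6) = -0.4Δ₀ = -0.4 × 8680 = -3472 cm⁻¹.
Tetrahedral: e¹ t₂⁰, CFSE = 1(−0.6) + 0(+0.4) = -0.6Δₜ = -0.6 × (4/9) × 8680 = -2315 cm⁻¹.
OSPE = -3472 − (-2315) = -1157 cm⁻¹.

-1157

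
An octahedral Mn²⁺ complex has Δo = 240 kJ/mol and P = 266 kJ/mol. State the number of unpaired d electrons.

Mn sits in group 7; removing 2 electrons leaves Mn²⁺ with 7 − 2 = 5 d electrons.
Since Δo = 240 kJ/mol < P = 266 kJ/mol, the complex adopts the high-spin configuration.
Configuration: t2g^3 e_g^2.
Unpaired electrons: 5.

5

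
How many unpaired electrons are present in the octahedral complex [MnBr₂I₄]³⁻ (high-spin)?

4

Ligand charges: 2×(-1) from Br⁻ and 4×(-1) from I⁻ sum to -6; with overall charge -3, Mn is +3.
Mn sits in group 7; removing 3 electrons leaves Mn³⁺ with 7 − 3 = 4 d electrons.
Configuration: t2g^3 e_g^1, giving 4 unpaired electrons.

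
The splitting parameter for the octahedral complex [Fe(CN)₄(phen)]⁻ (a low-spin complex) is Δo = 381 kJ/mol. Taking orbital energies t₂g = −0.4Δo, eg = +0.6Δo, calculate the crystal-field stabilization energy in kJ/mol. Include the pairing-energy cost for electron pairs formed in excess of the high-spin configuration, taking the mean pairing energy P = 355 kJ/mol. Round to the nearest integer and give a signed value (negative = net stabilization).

Ligand charges: 4×(-1) from CN⁻ and 1×(+0) from phen sum to -4; with overall charge -1, Fe is +3.
Group 8 minus oxidation state +3 gives a d⁵ configuration for Fe³⁺.
Electron filling gives t₂g⁵ eg⁰.
CFSE(orbital) = 5×(-0.4Δo) + 0×(0.6Δo) = -2.0Δo; with Δo = 381 kJ/mol that is -762 kJ/mol.
Pairing penalty: 2 pairs vs 0 in the high-spin reference → 2 extra × P = 710 kJ/mol.
Overall CFSE = -762 + 710 = -52 kJ/mol.

-52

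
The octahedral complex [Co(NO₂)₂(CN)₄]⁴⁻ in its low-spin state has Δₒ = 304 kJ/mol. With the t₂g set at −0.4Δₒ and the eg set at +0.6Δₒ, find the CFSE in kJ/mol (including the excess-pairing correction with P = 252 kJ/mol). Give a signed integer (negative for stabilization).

-295

Ligand charges: 2×(-1) from NO₂⁻ and 4×(-1) from CN⁻ sum to -6; with overall charge -4, Co is +2.
Co is in group 9, so Co²⁺ is d⁷ (9 − 2 = 7).
The d⁷ electrons fill as t₂g⁶ eg¹.
The orbital stabilization is -1.8Δₒ = -1.8 × 304 = -547 kJ/mol.
High-spin d⁷ would be t₂g⁵ eg² with 2 pairs; low-spin has 3, so 1 excess pair costs +1P = +252 kJ/mol.
Net CFSE = -547 + 252 = -295 kJ/mol.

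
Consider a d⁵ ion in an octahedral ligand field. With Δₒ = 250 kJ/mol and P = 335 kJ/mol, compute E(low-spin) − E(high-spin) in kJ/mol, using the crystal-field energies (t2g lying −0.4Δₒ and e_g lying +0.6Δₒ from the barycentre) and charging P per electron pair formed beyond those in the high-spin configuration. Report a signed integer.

170

In the high-spin limit (t2g^3 e_g^2) the orbital term is 0.0Δₒ = 0 kJ/mol, with no excess pairing.
Low-spin t2g^5 e_g^0 gives -2.0Δₒ = -500 kJ/mol, but forming 2 extra pairs costs 2P = 670 kJ/mol, so E(LS) = -500 + 670 = 170 kJ/mol.
Thus E(LS) − E(HS) = 170 kJ/mol.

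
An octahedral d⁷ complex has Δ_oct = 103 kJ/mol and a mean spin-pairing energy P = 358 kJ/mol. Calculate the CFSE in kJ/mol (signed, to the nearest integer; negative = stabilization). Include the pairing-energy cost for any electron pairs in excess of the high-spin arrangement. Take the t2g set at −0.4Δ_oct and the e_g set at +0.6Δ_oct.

With Δ_oct < P the complex is high-spin.
Filling d⁷ accordingly: t2g^5 e_g^2.
Orbital CFSE = -0.8Δ_oct = -0.8 × 103 = -82 kJ/mol.
High-spin has no excess pairs, so no pairing correction applies.

-82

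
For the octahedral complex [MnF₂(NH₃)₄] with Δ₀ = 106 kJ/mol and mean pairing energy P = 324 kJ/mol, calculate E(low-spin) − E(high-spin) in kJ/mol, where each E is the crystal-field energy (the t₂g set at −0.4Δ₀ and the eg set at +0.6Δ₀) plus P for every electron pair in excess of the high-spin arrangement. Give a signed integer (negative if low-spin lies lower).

436

Ligand charges: 2×(-1) from F⁻ and 4×(+0) from NH₃ sum to -2; with overall charge +0, Mn is +2.
Mn²⁺: group 7, so d-count = 7 − 2 = 5.
In the high-spin limit (t₂g³ eg²) the orbital term is 0.0Δ₀ = 0 kJ/mol, with no excess pairing.
For low-spin the configuration is t₂g⁵ eg⁰: orbital energy -2.0 × 106 = -212 kJ/mol, and 2 additional pairs relative to high-spin add 648 kJ/mol, giving 436 kJ/mol.
The difference is 436 − (0) = 436 kJ/mol, so high-spin lies lower.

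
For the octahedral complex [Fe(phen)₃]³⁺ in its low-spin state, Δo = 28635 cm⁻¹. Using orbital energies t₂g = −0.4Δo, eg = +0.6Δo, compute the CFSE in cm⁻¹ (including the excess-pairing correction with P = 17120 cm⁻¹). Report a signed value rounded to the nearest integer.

phen is neutral, so the +3 overall charge sits on Fe: oxidation state +3.
Fe³⁺: group 8, so d-count = 8 − 3 = 5.
The d⁵ electrons fill as t₂g⁵ eg⁰.
CFSE(orbital) = 5×(-0.4Δo) + 0×(0.6Δo) = -2.0Δo; with Δo = 28635 cm⁻¹ that is -57270 cm⁻¹.
Relative to high-spin t₂g³ eg² (0 paired), the low-spin configuration has 2 additional pairs, contributing +2 × 17120 = +34240 cm⁻¹.
Combining: -57270 + 34240 = -23030 cm⁻¹.

-23030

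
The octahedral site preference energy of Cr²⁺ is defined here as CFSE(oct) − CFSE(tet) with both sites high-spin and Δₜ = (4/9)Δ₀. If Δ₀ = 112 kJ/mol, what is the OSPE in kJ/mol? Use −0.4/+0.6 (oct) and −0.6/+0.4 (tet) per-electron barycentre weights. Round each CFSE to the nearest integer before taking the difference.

Cr sits in group 6; removing 2 electrons leaves Cr²⁺ with 6 − 2 = 4 d electrons.
In an octahedral site d⁴ (HS) is t2g^3 e_g^1, giving CFSE(oct) = -0.6Δ₀ = -67 kJ/mol.
In a tetrahedral site the filling is e^2 t2^2: CFSE(tet) = -0.4Δₜ = -0.4 × (4/9)(112) = -20 kJ/mol.
Subtracting, OSPE = -67 − (-20) = -47 kJ/mol.

-47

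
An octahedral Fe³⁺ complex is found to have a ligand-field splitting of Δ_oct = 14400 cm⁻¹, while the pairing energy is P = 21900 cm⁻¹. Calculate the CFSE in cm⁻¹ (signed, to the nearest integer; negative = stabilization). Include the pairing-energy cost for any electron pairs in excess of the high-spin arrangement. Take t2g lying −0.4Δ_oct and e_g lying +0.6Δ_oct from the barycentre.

0

Fe sits in group 8; removing 3 electrons leaves Fe³⁺ with 8 − 3 = 5 d electrons.
Since Δ_oct = 14400 cm⁻¹ < P = 21900 cm⁻¹, the complex adopts the high-spin configuration.
Configuration: t2g^3 e_g^2.
Orbital CFSE = 0.0Δ_oct = 0.0 × 14400 = 0 cm⁻¹.
High-spin has no excess pairs, so no pairing correction applies.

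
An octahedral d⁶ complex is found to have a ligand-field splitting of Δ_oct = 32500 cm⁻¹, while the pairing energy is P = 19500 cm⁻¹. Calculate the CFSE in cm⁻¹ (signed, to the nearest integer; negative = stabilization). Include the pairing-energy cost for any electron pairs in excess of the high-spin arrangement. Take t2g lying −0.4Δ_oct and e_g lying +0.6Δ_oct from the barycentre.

Here Δ_oct > P (32500 > 19500), so the low-spin state is favoured.
That gives t2g^6 e_g^0.
Orbital CFSE = -2.4Δ_oct = -2.4 × 32500 = -78000 cm⁻¹.
Excess pairs vs high-spin: 3 − 1 = 2; pairing cost = +39000 cm⁻¹.
Net CFSE = -78000 + 39000 = -39000 cm⁻¹.

-39000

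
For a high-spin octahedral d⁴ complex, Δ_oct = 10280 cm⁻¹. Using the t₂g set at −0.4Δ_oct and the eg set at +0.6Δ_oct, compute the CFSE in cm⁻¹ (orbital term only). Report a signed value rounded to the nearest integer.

Configuration: t₂g³ eg¹.
Orbital CFSE = 3(-0.4) + 1(0.6) = -0.6Δ_oct = -0.6 × 10280 = -6168 cm⁻¹.

-6168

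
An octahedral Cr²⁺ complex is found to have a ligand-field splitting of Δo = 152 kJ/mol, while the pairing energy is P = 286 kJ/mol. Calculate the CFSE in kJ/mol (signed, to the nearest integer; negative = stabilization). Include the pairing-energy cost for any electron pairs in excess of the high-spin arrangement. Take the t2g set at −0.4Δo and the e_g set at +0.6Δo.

Cr²⁺: group 6, so d-count = 6 − 2 = 4.
Δo < P, so pairing is avoided: the ground state is high-spin.
That gives t2g^3 e_g^1.
Orbital CFSE = -0.6Δo = -0.6 × 152 = -91 kJ/mol.
High-spin has no excess pairs, so no pairing correction applies.

-91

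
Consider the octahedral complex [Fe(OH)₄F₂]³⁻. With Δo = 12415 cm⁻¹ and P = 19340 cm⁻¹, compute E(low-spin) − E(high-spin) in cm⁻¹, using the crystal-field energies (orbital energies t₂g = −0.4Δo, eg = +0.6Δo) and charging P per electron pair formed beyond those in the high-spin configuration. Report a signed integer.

13850

Ligand charges: 4×(-1) from OH⁻ and 2×(-1) from F⁻ sum to -6; with overall charge -3, Fe is +3.
Fe sits in group 8; removing 3 electrons leaves Fe³⁺ with 8 − 3 = 5 d electrons.
In the high-spin limit (t₂g³ eg²) the orbital term is 0.0Δo = 0 cm⁻¹, with no excess pairing.
Low-spin t₂g⁵ eg⁰ gives -2.0Δo = -24830 cm⁻¹, but forming 2 extra pairs costs 2P = 38680 cm⁻¹, so E(LS) = -24830 + 38680 = 13850 cm⁻¹.
E(LS) − E(HS) = 13850 − (0) = 13850 cm⁻¹.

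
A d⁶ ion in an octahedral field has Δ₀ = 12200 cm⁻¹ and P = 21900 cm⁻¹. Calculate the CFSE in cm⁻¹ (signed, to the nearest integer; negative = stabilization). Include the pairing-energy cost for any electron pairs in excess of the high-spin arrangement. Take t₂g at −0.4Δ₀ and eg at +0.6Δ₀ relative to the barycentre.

Since Δ₀ = 12200 cm⁻¹ < P = 21900 cm⁻¹, the complex adopts the high-spin configuration.
That gives t₂g⁴ eg².
Orbital CFSE = -0.4Δ₀ = -0.4 × 12200 = -4880 cm⁻¹.
High-spin has no excess pairs, so no pairing correction applies.

-4880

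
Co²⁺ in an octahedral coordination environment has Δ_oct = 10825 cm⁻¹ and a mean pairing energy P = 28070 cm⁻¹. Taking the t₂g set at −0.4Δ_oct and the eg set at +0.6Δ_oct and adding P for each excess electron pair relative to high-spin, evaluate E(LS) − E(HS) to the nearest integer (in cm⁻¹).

17245

Group 9 minus oxidation state +2 gives a d⁷ configuration for Co²⁺.
High-spin: t₂g⁵ eg², CFSE = -0.8Δ_oct = -8660 cm⁻¹.
Low-spin t₂g⁶ eg¹ gives -1.8Δ_oct = -19485 cm⁻¹, but forming 1 extra pair costs 1P = 28070 cm⁻¹, so E(LS) = -19485 + 28070 = 8585 cm⁻¹.
The difference is 8585 − (-8660) = 17245 cm⁻¹, so high-spin lies lower.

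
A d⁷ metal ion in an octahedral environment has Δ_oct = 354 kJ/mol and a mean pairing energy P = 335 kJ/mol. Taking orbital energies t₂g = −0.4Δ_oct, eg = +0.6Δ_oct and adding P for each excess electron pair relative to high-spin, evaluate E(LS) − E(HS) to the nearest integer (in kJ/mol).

-19

In the high-spin limit (t₂g⁵ eg²) the orbital term is -0.8Δ_oct = -283 kJ/mol, with no excess pairing.
Low-spin t₂g⁶ eg¹ gives -1.8Δ_oct = -637 kJ/mol, but forming 1 extra pair costs 1P = 335 kJ/mol, so E(LS) = -637 + 335 = -302 kJ/mol.
E(LS) − E(HS) = -302 − (-283) = -19 kJ/mol.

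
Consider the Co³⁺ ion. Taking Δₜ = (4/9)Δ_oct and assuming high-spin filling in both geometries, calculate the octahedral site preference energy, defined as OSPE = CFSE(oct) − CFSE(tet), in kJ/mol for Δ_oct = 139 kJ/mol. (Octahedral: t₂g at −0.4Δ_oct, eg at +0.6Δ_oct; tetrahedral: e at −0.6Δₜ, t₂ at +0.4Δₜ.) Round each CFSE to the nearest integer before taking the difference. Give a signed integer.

-19

Co³⁺: group 9, so d-count = 9 − 3 = 6.
In an octahedral site d⁶ (HS) is t2g^4 e_g^2, giving CFSE(oct) = -0.4Δ_oct = -56 kJ/mol.
Tetrahedral e^3 t2^3 gives -0.6Δₜ = -0.6 × (4/9) × 139 = -37 kJ/mol.
OSPE = -56 − (-37) = -19 kJ/mol.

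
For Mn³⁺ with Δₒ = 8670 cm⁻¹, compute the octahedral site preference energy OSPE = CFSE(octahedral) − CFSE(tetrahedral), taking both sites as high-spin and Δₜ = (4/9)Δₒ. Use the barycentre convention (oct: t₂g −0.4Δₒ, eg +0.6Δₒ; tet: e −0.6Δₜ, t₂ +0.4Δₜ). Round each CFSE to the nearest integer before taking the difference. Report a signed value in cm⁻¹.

Group 7 minus oxidation state +3 gives a d⁴ configuration for Mn³⁺.
Octahedral high-spin t₂g³ eg¹: CFSE = -0.6 × 8670 = -5202 cm⁻¹.
Tetrahedral: e² t₂², CFSE = 2(−0.6) + 2(+0.4) = -0.4Δₜ = -0.4 × (4/9) × 8670 = -1541 cm⁻¹.
Subtracting, OSPE = -5202 − (-1541) = -3661 cm⁻¹.

-3661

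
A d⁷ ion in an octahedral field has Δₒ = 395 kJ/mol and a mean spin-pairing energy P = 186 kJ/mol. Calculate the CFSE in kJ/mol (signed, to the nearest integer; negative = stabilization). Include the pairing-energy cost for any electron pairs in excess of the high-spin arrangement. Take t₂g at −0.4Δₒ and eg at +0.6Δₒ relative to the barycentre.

-525

Δₒ > P, so pairing is preferred: the ground state is low-spin.
Filling d⁷ accordingly: t₂g⁶ eg¹.
Orbital CFSE = -1.8Δₒ = -1.8 × 395 = -711 kJ/mol.
Excess pairs vs high-spin: 3 − 2 = 1; pairing cost = +186 kJ/mol.
Net CFSE = -711 + 186 = -525 kJ/mol.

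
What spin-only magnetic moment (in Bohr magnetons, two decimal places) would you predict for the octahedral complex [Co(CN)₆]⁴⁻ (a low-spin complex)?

1.73 Bohr magnetons

Each CN⁻ contributes -1; 6 × (-1) = -6. With overall charge -4, Co is in the +2 oxidation state.
Co sits in group 9; removing 2 electrons leaves Co²⁺ with 9 − 2 = 7 d electrons.
Configuration: t₂g⁶ eg¹ → 1 unpaired electron.
μ(spin-only) = √[1(1+2)] = √3 ≈ 1.73 Bohr magnetons.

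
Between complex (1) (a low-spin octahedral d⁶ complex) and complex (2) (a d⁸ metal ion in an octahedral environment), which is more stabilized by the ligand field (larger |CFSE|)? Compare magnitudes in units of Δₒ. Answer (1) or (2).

(1): t2g^6 e_g^0, CFSE = -2.4Δₒ.
(2): t2g^6 e_g^2, CFSE = -1.2Δₒ.
So (1) has the larger |CFSE|.

(1)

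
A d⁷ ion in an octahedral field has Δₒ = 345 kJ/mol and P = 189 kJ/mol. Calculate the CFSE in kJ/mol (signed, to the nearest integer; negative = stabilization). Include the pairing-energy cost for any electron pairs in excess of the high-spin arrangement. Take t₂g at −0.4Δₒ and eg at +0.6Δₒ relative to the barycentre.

Δₒ > P, so pairing is preferred: the ground state is low-spin.
Configuration: t₂g⁶ eg¹.
Orbital CFSE = -1.8Δₒ = -1.8 × 345 = -621 kJ/mol.
Excess pairs vs high-spin: 3 − 2 = 1; pairing cost = +189 kJ/mol.
Net CFSE = -621 + 189 = -432 kJ/mol.

-432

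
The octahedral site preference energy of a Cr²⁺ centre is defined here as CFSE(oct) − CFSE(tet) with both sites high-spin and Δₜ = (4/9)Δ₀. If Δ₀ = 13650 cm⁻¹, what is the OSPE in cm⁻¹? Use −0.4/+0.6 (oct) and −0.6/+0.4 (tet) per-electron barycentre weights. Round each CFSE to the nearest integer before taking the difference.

Group 6 minus oxidation state +2 gives a d⁴ configuration for Cr²⁺.
In an octahedral site d⁴ (HS) is t2g^3 e_g^1, giving CFSE(oct) = -0.6Δ₀ = -8190 cm⁻¹.
In a tetrahedral site the filling is e^2 t2^2: CFSE(tet) = -0.4Δₜ = -0.4 × (4/9)(13650) = -2427 cm⁻¹.
OSPE = -8190 − (-2427) = -5763 cm⁻¹.

-5763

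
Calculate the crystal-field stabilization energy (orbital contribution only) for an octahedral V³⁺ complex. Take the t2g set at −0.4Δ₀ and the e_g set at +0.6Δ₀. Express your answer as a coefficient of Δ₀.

V sits in group 5; removing 3 electrons leaves V³⁺ with 5 − 3 = 2 d electrons.
Configuration: t2g^2 e_g^0.
CFSE = 2(-0.4Δ₀) + 0(0.6Δ₀) = -0.8Δ₀ + 0.0Δ₀ = -0.8Δ₀.

-0.8 Δ₀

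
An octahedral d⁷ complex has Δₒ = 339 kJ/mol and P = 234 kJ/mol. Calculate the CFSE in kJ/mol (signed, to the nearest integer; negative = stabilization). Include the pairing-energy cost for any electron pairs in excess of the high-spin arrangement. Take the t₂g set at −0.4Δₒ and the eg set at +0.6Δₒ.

Here Δₒ > P (339 > 234), so the low-spin state is favoured.
Filling d⁷ accordingly: t₂g⁶ eg¹.
Orbital CFSE = -1.8Δₒ = -1.8 × 339 = -610 kJ/mol.
Excess pairs vs high-spin: 3 − 2 = 1; pairing cost = +234 kJ/mol.
Net CFSE = -610 + 234 = -376 kJ/mol.

-376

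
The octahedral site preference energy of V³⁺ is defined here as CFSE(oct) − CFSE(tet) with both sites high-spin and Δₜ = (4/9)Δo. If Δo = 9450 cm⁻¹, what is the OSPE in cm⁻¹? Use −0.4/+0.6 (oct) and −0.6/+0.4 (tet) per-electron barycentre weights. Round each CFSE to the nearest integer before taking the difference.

V³⁺: group 5, so d-count = 5 − 3 = 2.
In an octahedral site d² (HS) is t₂g² eg⁰, giving CFSE(oct) = -0.8Δo = -7560 cm⁻¹.
In a tetrahedral site the filling is e² t₂⁰: CFSE(tet) = -1.2Δₜ = -1.2 × (4/9)(9450) = -5040 cm⁻¹.
OSPE = -7560 − (-5040) = -2520 cm⁻¹.

-2520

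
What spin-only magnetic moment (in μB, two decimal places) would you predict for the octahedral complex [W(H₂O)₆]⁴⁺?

H₂O is neutral, so the +4 overall charge sits on W: oxidation state +4.
W is in group 6, so W⁴⁺ is d² (6 − 4 = 2).
Configuration: t₂g² eg⁰ → 2 unpaired electrons.
μ(spin-only) = √[2(2+2)] = √8 ≈ 2.83 μB.

2.83 μB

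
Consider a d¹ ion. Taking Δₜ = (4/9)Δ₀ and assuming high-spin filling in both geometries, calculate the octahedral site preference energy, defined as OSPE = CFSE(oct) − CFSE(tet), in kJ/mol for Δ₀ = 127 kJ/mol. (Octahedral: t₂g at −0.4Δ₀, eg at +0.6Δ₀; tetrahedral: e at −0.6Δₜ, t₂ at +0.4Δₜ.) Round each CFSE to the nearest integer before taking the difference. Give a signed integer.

Octahedral high-spin t₂g¹ eg⁰: CFSE = -0.4 × 127 = -51 kJ/mol.
Tetrahedral e¹ t₂⁰ gives -0.6Δₜ = -0.6 × (4/9) × 127 = -34 kJ/mol.
OSPE = -51 − (-34) = -17 kJ/mol.

-17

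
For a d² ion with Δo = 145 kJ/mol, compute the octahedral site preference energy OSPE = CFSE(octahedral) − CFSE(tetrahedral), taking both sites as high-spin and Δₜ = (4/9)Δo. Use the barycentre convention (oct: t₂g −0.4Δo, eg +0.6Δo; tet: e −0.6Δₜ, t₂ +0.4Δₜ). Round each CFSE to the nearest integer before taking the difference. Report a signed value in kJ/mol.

-39

Octahedral (high-spin): t₂g² eg⁰, CFSE = 2(−0.4) + 0(+0.6) = -0.8Δo = -0.8 × 145 = -116 kJ/mol.
Tetrahedral e² t₂⁰ gives -1.2Δₜ = -1.2 × (4/9) × 145 = -77 kJ/mol.
OSPE = CFSE(oct) − CFSE(tet) = -116 − (-77) = -39 kJ/mol.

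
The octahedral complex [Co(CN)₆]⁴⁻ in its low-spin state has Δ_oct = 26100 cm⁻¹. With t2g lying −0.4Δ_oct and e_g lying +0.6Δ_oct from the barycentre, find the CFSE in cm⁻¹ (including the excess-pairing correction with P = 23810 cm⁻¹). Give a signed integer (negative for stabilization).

-23170

Each CN⁻ contributes -1; 6 × (-1) = -6. With overall charge -4, Co is in the +2 oxidation state.
Co is in group 9, so Co²⁺ is d⁷ (9 − 2 = 7).
The d⁷ electrons fill as t2g^6 e_g^1.
Orbital CFSE = 6(-0.4) + 1(0.6) = -1.8Δ_oct = -1.8 × 26100 = -46980 cm⁻¹.
Relative to high-spin t2g^5 e_g^2 (2 paired), the low-spin configuration has 1 additional pair, contributing +1 × 23810 = +23810 cm⁻¹.
Combining: -46980 + 23810 = -23170 cm⁻¹.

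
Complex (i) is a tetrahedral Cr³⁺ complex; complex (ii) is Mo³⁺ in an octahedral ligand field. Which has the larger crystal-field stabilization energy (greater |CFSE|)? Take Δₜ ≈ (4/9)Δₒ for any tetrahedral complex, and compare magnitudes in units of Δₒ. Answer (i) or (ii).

(i): Group 6 minus oxidation state +3 gives a d³ configuration for Cr³⁺; Tetrahedral splitting is small, so the complex is high-spin; e² t₂¹, CFSE = -0.8Δₜ ≈ -0.36Δₒ.
(ii): Group 6 minus oxidation state +3 gives a d³ configuration for Mo³⁺; t₂g³ eg⁰, CFSE = -1.2Δₒ.
So (ii) has the larger |CFSE|.

(ii)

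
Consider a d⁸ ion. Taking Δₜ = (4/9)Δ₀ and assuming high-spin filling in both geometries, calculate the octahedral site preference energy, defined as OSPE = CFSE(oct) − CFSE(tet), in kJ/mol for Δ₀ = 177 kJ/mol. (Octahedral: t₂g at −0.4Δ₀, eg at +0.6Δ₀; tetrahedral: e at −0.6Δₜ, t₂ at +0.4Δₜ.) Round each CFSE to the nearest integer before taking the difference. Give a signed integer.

Octahedral high-spin t2g^6 e_g^2: CFSE = -1.2 × 177 = -212 kJ/mol.
In a tetrahedral site the filling is e^4 t2^4: CFSE(tet) = -0.8Δₜ = -0.8 × (4/9)(177) = -63 kJ/mol.
OSPE = -212 − (-63) = -149 kJ/mol.

-149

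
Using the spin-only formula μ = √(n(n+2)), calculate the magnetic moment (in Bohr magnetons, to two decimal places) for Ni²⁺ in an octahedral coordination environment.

Ni²⁺: group 10, so d-count = 10 − 2 = 8.
Configuration: t₂g⁶ eg² → 2 unpaired electrons.
μ(spin-only) = √[2(2+2)] = √8 ≈ 2.83 Bohr magnetons.

2.83 Bohr magnetons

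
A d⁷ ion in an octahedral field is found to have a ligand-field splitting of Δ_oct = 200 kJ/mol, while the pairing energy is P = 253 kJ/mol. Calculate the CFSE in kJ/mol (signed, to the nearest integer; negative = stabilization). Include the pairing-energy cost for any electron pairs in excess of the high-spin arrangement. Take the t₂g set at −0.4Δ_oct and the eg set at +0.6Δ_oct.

-160

Since Δ_oct = 200 kJ/mol < P = 253 kJ/mol, the complex adopts the high-spin configuration.
That gives t₂g⁵ eg².
Orbital CFSE = -0.8Δ_oct = -0.8 × 200 = -160 kJ/mol.
High-spin has no excess pairs, so no pairing correction applies.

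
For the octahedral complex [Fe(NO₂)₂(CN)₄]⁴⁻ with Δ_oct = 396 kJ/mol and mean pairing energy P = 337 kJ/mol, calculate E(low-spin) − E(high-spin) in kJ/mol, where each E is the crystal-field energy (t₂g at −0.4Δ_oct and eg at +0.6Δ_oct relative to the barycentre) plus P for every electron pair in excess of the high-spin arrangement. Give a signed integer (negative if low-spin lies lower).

-118

Ligand charges: 2×(-1) from NO₂⁻ and 4×(-1) from CN⁻ sum to -6; with overall charge -4, Fe is +2.
Fe sits in group 8; removing 2 electrons leaves Fe²⁺ with 8 − 2 = 6 d electrons.
High-spin: t₂g⁴ eg², CFSE = -0.4Δ_oct = -158 kJ/mol.
Low-spin t₂g⁶ eg⁰ gives -2.4Δ_oct = -950 kJ/mol, but forming 2 extra pairs costs 2P = 674 kJ/mol, so E(LS) = -950 + 674 = -276 kJ/mol.
Thus E(LS) − E(HS) = -118 kJ/mol.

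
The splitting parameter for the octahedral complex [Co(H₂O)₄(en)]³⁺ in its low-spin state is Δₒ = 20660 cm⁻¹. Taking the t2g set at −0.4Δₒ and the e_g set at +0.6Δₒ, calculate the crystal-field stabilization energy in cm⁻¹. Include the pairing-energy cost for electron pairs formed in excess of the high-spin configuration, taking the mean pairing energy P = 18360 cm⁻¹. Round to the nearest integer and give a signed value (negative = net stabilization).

-12864

Ligand charges: 4×(+0) from H₂O and 1×(+0) from en sum to +0; with overall charge +3, Co is +3.
Co sits in group 9; removing 3 electrons leaves Co³⁺ with 9 − 3 = 6 d electrons.
The d⁶ electrons fill as t2g^6 e_g^0.
Orbital CFSE = 6(-0.4) + 0(0.6) = -2.4Δₒ = -2.4 × 20660 = -49584 cm⁻¹.
Pairing penalty: 3 pairs vs 1 in the high-spin reference → 2 extra × P = 36720 cm⁻¹.
Net CFSE = -49584 + 36720 = -12864 cm⁻¹.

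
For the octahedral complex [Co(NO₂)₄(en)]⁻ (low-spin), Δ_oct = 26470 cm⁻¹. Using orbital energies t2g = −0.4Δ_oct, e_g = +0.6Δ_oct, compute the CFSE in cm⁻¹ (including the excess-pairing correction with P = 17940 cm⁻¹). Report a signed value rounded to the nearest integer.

Ligand charges: 4×(-1) from NO₂⁻ and 1×(+0) from en sum to -4; with overall charge -1, Co is +3.
Co sits in group 9; removing 3 electrons leaves Co³⁺ with 9 − 3 = 6 d electrons.
The d⁶ electrons fill as t2g^6 e_g^0.
Orbital CFSE = 6(-0.4) + 0(0.6) = -2.4Δ_oct = -2.4 × 26470 = -63528 cm⁻¹.
High-spin d⁶ would be t2g^4 e_g^2 with 1 pair; low-spin has 3, so 2 excess pairs cost +2P = +35880 cm⁻¹.
Net CFSE = -63528 + 35880 = -27648 cm⁻¹.

-27648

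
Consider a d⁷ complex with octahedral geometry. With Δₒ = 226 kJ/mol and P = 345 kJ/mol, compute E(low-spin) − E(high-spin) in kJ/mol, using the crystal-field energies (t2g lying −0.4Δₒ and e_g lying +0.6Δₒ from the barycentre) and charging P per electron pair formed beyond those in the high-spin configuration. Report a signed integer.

119

High-spin d⁷ fills as t2g^5 e_g^2 with CFSE 5(−0.4) + 2(+0.6) = -0.8Δₒ = -181 kJ/mol.
Low-spin t2g^6 e_g^1 gives -1.8Δₒ = -407 kJ/mol, but forming 1 extra pair costs 1P = 345 kJ/mol, so E(LS) = -407 + 345 = -62 kJ/mol.
E(LS) − E(HS) = -62 − (-181) = 119 kJ/mol.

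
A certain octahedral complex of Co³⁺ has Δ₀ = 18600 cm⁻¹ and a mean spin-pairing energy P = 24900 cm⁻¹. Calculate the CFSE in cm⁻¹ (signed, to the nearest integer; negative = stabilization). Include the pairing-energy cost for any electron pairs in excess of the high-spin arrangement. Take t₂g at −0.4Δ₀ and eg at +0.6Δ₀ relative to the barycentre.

-7440

Co is in group 9, so Co³⁺ is d⁶ (9 − 3 = 6).
With Δ₀ < P the complex is high-spin.
Configuration: t₂g⁴ eg².
Orbital CFSE = -0.4Δ₀ = -0.4 × 18600 = -7440 cm⁻¹.
High-spin has no excess pairs, so no pairing correction applies.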